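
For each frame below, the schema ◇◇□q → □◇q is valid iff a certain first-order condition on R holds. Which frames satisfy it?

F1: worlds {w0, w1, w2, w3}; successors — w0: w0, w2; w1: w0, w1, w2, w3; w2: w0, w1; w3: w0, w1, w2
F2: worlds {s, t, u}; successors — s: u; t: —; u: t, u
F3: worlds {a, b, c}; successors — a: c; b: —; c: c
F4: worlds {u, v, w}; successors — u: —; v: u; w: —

Frame correspondent (Sahlqvist): ∀x ∀y ∀z ((xR²y ∧ xRz) → ∃w (yRw ∧ zRw)) — i.e. a generalized confluence (Geach) condition.
F1: ✓.
F2: fails — sR²t, sRu but no w with tRw and uRw.
F3: ✓.
F4: ✓.
Valid on: F1, F3, F4.

F1, F3, F4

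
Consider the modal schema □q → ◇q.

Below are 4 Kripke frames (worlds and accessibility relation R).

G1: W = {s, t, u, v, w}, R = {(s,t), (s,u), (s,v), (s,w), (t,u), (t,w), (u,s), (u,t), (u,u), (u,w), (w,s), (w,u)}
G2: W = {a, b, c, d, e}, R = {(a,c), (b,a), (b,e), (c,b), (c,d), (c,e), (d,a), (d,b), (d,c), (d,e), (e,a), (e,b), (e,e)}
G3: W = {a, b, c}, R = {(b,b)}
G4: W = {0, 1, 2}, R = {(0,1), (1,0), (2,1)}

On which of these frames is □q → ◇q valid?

Frame correspondent (Sahlqvist): ∀x ∃y Rxy — i.e. seriality.
G1: fails — world v has no successor.
G2: condition met.
G3: fails — world a has no successor.
G4: condition met.
Valid on: G2, G4.

G2, G4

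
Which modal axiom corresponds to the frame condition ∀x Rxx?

This is reflexivity; the standard corresponding axiom is T: □r → r.
Suppose □r→r is valid. At any x set V(r)={w : Rxw}. Then □r holds at x, so r holds at x, i.e. Rxx.

□r → r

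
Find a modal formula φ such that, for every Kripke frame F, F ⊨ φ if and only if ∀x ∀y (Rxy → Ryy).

A defining formula is □(□p → p) (the T□ axiom).
Suppose □(□p→p) is valid. Take Rxy and set V(p)={w : Ryw}. Then at y, □p holds; since □(□p→p) at x, □p→p at y, so p at y, i.e. Ryy.

□(□p → p)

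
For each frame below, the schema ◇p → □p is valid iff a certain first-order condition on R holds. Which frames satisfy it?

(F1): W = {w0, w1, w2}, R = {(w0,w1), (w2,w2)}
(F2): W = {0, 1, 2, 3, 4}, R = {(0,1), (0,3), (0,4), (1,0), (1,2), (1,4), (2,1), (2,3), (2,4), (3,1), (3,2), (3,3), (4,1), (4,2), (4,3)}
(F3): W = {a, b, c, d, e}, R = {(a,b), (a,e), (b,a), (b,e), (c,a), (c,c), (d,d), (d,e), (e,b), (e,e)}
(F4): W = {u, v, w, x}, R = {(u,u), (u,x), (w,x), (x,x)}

The schema corresponds to partial functionality: ∀x ∀y ∀z (Rxy ∧ Rxz → y = z).
(F1): condition met.
(F2): fails — 0 sees both 1 and 3.
(F3): fails — a sees both b and e.
(F4): fails — u sees both u and x.

(F1)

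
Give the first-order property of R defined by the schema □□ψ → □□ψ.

This is a Sahlqvist (Geach-type) schema ◇^0□^2ψ → □^2◇^0ψ.
First-order correspondent: ∀x ∀z (xR²z → ∃w (xR²w ∧ z = w)).

∀x ∀z (xR²z → ∃w (xR²w ∧ z = w))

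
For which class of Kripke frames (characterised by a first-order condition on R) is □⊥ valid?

emptiness of R: ∀x ∀y ¬Rxy

This is the Ver axiom.
It corresponds to emptiness of R: ∀x ∀y ¬Rxy.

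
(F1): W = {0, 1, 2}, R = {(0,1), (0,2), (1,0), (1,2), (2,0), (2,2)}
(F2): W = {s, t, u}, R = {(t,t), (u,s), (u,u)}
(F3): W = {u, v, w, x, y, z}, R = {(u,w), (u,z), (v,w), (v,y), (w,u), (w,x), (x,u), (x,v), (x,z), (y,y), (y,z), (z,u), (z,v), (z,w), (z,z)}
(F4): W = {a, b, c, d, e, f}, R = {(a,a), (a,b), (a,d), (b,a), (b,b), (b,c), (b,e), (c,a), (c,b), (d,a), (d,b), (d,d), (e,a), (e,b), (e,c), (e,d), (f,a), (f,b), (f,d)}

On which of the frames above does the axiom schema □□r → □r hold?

Frame correspondent (Sahlqvist): ∀x ∀y (Rxy → ∃z (Rxz ∧ Rzy)) — i.e. density.
(F1): fails — R01 but no z with R0z and Rz1.
(F2): satisfies the condition.
(F3): fails — Rwx but no t with Rwt and Rtx.
(F4): satisfies the condition.
Valid on: (F2), (F4).

(F2), (F4)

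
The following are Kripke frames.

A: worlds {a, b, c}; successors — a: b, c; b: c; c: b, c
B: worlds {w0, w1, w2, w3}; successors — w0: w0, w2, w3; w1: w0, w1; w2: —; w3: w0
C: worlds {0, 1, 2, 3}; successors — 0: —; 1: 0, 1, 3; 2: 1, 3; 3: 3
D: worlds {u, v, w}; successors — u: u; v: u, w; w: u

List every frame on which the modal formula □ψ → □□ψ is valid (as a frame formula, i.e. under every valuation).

D

The schema corresponds to transitivity: ∀x ∀y ∀z (Rxy ∧ Ryz → Rxz).
A: fails — Rbc and Rcb but not Rbb.
B: fails — Rw1w0 and Rw0w2 but not Rw1w2.
C: fails — R21 and R10 but not R20.
D: holds.
Valid on: D.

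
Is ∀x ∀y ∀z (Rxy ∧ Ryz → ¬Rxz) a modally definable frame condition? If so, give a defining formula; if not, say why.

No — not modally definable

If a class were modally definable it would be closed under surjective bounded morphisms (Goldblatt–Thomason).
The 3-cycle (worlds s,t,u with s→t→u→s) is intransitive. Mapping every world to a single reflexive point • is a surjective bounded morphism; the reflexive point is not intransitive (R••∧R•• but R••).
So no modal formula (or set of formulas) defines exactly the intransitive frames.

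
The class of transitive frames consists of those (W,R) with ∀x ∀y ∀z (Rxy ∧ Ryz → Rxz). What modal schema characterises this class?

A defining formula is □q → □□q (the 4 axiom).
Suppose □q→□□q is valid. Take Rxy, Ryz and set V(q)={w : Rxw}. Then □q at x, so □□q at x, so □q at y, so q at z, i.e. Rxz.

□q → □□q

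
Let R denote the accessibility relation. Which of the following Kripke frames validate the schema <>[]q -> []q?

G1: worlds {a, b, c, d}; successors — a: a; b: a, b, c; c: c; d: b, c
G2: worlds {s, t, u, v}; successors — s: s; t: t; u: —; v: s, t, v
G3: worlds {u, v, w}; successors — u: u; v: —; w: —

G3

This is the axiom for the Euclidean property; its first-order frame correspondent is forall x forall y forall z (Rxy & Rxz -> Ryz).
G1: fails — Rbc and Rbb but not Rcb.
G2: fails — Rvt and Rvv but not Rtv.
G3: satisfies the condition.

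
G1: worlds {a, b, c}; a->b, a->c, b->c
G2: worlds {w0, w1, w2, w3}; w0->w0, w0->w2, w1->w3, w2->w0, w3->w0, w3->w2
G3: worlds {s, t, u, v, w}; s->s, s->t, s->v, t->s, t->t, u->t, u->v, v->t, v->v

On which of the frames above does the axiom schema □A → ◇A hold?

G2

The schema corresponds to seriality: ∀x ∃y Rxy.
G1: fails — world c has no successor.
G2: satisfies the condition.
G3: fails — world w has no successor.
Valid on: G2.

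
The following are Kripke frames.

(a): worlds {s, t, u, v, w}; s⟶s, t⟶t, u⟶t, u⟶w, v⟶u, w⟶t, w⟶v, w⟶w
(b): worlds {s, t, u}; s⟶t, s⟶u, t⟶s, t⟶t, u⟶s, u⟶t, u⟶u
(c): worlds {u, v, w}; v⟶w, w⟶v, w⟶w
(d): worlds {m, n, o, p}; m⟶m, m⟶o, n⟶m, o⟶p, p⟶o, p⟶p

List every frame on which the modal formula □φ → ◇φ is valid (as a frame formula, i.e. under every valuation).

(a), (b), (d)

The schema corresponds to seriality: ∀x ∃y Rxy.
(a): condition met.
(b): condition met.
(c): fails — world u has no successor.
(d): condition met.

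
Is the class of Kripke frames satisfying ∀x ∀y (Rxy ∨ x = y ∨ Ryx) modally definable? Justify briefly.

If a class were modally definable it would be closed under disjoint unions (Goldblatt–Thomason).
Take 3 disjoint single-world reflexive frames: each is trivially connected, but their disjoint union has 3 worlds with no edge between distinct components, so it is not connected.
So the class is not modally definable.

Not definable by any modal formula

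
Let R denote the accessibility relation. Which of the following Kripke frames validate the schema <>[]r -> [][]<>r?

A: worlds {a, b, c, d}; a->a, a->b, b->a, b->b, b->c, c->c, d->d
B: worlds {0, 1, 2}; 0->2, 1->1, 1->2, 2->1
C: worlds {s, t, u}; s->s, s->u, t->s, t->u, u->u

B, C

This is the axiom for a generalized confluence (Geach) condition; its first-order frame correspondent is forall x forall y forall z ((xRy & x R^2 z) -> exists w (yRw & zRw)).
A: fails — aRa, aR²c but no w with aRw and cRw.
B: holds.
C: holds.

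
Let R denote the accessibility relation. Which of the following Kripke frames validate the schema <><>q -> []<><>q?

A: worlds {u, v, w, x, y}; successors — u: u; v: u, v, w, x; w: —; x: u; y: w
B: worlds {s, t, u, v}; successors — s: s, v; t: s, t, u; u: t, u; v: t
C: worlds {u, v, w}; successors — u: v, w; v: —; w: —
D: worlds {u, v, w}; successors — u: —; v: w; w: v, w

This is the axiom for a generalized confluence (Geach) condition; its first-order frame correspondent is forall x forall y forall z ((x R^2 y & xRz) -> exists w (y = w & z R^2 w)).
A: fails — vR²u, vRw but no t with u=t and wR²t.
B: fails — sR²v, sRv but no w with v=w and vR²w.
C: condition met.
D: condition met.
Valid on: C, D.

C, D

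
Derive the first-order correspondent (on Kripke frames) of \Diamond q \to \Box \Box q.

\forall x \forall y \forall z ((xRy \wedge x R^2 z) \to \exists w (y = w \wedge z = w))

This is a Sahlqvist (Geach-type) schema ◇^1□^0q → □^2◇^0q.
Minimal-valuation argument: fix x; take any y with xR^1y and any z with xR^2z. Set V(q) to the set of worlds R-reachable from y in exactly 0 steps. Then □^0q holds at y, so the antecedent holds at x; validity forces ◇^0q at z, giving a w with zR^0w and yR^0w.
First-order correspondent: \forall x \forall y \forall z ((xRy \wedge x R^2 z) \to \exists w (y = w \wedge z = w)).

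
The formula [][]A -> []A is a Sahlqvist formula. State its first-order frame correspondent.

density

Suppose □□A→□A is valid. Take Rxy and set V(A)={w : xR²w}. Then □□A at x, so □A at x, so A at y, i.e. ∃z(Rxz∧Rzy).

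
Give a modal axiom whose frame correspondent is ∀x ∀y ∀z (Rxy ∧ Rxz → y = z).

The condition is partial functionality. The CD schema ◇r → □r defines it.

◇r → □r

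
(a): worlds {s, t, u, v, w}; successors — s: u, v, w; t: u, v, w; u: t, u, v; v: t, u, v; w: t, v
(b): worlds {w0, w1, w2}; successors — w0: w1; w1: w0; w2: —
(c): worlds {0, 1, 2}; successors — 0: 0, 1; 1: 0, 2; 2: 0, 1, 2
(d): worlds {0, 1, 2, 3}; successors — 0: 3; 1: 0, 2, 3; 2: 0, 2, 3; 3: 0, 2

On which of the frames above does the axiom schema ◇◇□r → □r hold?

This is the axiom for a generalized confluence (Geach) condition; its first-order frame correspondent is ∀x ∀y ∀z ((xR²y ∧ xRz) → ∃w (yRw ∧ z = w)).
(a): fails — sR²u, sRw but no w* with uRw* and w=w*.
(b): condition met.
(c): fails — 0R²1, 0R1 but no w with 1Rw and 1=w.
(d): fails — 1R²0, 1R0 but no w with 0Rw and 0=w.
Valid on: (b).

(b)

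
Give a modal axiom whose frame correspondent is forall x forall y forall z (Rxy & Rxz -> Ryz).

This is the Euclidean property; the standard corresponding axiom is 5: ◇q → □◇q.
Suppose ◇q→□◇q is valid. Take Rxy, Rxz and set V(q)={y}. Then ◇q at x, so □◇q at x, so ◇q at z, so some w with Rzw has q; w=y, i.e. Rzy. By symmetry of the argument, Ryz.

◇q → □◇q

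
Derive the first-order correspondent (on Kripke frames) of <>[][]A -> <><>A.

This is a Sahlqvist (Geach-type) schema ◇^1□^2A → □^0◇^2A.
Minimal-valuation argument: fix x; take any y with xR^1y and any z with xR^0z. Set V(A) to the set of worlds R-reachable from y in exactly 2 steps. Then □^2A holds at y, so the antecedent holds at x; validity forces ◇^2A at z, giving a w with zR^2w and yR^2w.
First-order correspondent: forall x forall y (xRy -> exists w (y R^2 w & x R^2 w)).

forall x forall y (xRy -> exists w (y R^2 w & x R^2 w))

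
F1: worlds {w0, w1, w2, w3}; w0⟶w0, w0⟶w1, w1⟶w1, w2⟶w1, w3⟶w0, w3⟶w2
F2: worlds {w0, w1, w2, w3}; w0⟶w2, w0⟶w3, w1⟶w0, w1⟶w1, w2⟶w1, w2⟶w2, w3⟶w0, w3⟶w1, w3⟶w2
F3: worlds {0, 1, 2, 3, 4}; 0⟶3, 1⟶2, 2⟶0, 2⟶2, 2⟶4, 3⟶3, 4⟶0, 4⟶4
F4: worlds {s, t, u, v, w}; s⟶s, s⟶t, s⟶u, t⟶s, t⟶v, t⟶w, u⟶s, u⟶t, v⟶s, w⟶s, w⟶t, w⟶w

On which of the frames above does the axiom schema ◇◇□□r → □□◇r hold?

This is the axiom for a generalized confluence (Geach) condition; its first-order frame correspondent is ∀x ∀y ∀z ((xR²y ∧ xR²z) → ∃w (yR²w ∧ zRw)).
F1: ✓.
F2: ✓.
F3: fails — 1R²0, 1R²2 but no w with 0R²w and 2Rw.
F4: ✓.
Valid on: F1, F2, F4.

F1, F2, F4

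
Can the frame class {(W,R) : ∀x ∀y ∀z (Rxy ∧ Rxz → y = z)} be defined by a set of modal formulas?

Yes: it is partial functionality, defined by the CD schema ◇q → □q.

Definable; ◇q → □q defines it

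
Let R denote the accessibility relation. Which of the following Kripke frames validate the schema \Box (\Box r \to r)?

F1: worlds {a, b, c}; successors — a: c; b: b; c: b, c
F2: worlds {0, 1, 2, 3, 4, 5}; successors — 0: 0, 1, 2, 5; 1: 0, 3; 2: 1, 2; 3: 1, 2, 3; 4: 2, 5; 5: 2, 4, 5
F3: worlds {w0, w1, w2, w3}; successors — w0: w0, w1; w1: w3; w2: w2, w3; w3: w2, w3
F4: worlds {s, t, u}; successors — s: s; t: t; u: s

F1, F4

Frame correspondent (Sahlqvist): \forall x \forall y (Rxy \to Ryy) — i.e. shift-reflexivity.
F1: ✓.
F2: fails — R31 but not R11.
F3: fails — Rw0w1 but not Rw1w1.
F4: ✓.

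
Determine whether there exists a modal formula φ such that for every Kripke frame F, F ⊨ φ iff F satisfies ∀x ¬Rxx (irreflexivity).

Not definable by any modal formula

Modal frame validity is preserved under surjective bounded morphisms.
The 4-cycle (worlds w0,w1,w2,w3 with w0→w1→w2→w3→w0) is irreflexive, and the map sending every world to a single reflexive point • is a surjective bounded morphism (forth: every edge maps to (•,•); back: every world has a successor). So any modal formula valid on the 4-cycle is also valid on the reflexive point, which is not irreflexive.
Hence irreflexivity is not modally definable.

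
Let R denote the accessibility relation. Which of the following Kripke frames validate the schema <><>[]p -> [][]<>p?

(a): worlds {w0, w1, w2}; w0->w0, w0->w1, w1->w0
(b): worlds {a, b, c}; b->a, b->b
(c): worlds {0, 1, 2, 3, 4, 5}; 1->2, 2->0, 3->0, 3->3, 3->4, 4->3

(a)

Frame correspondent (Sahlqvist): forall x forall y forall z ((x R^2 y & x R^2 z) -> exists w (yRw & zRw)) — i.e. a generalized confluence (Geach) condition.
(a): condition met.
(b): fails — bR²a, bR²a but no w with aRw and aRw.
(c): fails — 1R²0, 1R²0 but no w with 0Rw and 0Rw.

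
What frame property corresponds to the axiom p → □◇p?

symmetry: ∀x ∀y (Rxy → Ryx)

Suppose p→□◇p is valid. Take Rxy and set V(p)={x}. Then p at x, so □◇p at x, so ◇p at y, so some z with Ryz has p; z=x, i.e. Ryx.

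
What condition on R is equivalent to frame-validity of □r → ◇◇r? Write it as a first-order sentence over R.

∀x ∃w (xRw ∧ xR²w)

This is a Sahlqvist (Geach-type) schema ◇^0□^1r → □^0◇^2r.
First-order correspondent: ∀x ∃w (xRw ∧ xR²w).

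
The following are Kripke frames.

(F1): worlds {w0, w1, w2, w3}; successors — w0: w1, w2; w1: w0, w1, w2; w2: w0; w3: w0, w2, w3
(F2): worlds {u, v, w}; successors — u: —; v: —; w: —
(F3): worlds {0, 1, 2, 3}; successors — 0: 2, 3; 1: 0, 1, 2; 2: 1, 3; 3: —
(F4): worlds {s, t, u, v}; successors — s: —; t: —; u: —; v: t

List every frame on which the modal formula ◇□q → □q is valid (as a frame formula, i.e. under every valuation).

(F2)

Frame correspondent (Sahlqvist): ∀x ∀y ∀z (Rxy ∧ Rxz → Ryz) — i.e. the Euclidean property.
(F1): fails — Rw0w2 and Rw0w1 but not Rw2w1.
(F2): condition met.
(F3): fails — R02 and R02 but not R22.
(F4): fails — Rvt and Rvt but not Rtt.
Valid on: (F2).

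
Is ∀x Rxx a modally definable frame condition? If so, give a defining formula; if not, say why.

The condition is reflexivity. A defining modal formula is □p → p.

Yes, by □p → p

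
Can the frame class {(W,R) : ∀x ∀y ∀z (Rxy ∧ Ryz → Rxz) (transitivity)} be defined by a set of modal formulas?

The condition is transitivity. A defining modal formula is □q → □□q.
Suppose □q→□□q is valid. Take Rxy, Ryz and set V(q)={w : Rxw}. Then □q at x, so □□q at x, so □q at y, so q at z, i.e. Rxz.

Yes — defined by □q → □□q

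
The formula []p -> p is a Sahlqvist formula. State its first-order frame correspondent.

This is the T axiom.
It corresponds to reflexivity: forall x Rxx.

Reflexivity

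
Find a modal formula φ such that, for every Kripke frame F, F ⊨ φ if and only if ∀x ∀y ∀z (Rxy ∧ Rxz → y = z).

This is partial functionality; the standard corresponding axiom is CD: ◇ψ → □ψ.

◇ψ → □ψ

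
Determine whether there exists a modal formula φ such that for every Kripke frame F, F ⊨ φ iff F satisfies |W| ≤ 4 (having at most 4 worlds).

Modal frame validity is preserved under disjoint unions.
Any modal formula valid on each of 5 disjoint one-world frames is valid on their disjoint union (validity is preserved under disjoint unions). Each one-world frame has |W|=1≤4, but the union has |W|=5.
Hence having at most 4 worlds is not modally definable.

No — not modally definable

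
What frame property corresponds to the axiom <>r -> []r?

partial functionality

Suppose ◇r→□r is valid. Take Rxy, Rxz and set V(r)={y}. Then ◇r at x, so □r at x, so r at z, i.e. z=y.
The converse is a direct semantic check.
So the correspondent is partial functionality.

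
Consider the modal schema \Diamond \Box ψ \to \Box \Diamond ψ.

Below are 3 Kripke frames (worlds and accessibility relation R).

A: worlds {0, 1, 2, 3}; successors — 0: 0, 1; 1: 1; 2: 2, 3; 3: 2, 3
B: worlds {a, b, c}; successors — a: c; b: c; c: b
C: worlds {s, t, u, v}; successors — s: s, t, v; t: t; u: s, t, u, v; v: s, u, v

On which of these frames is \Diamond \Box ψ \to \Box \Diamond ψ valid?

This is the axiom for convergence; its first-order frame correspondent is \forall x \forall y \forall z (Rxy \wedge Rxz \to \exists w (Ryw \wedge Rzw)).
A: condition met.
B: condition met.
C: fails — Rsv and Rst but v and t have no common successor.

A, B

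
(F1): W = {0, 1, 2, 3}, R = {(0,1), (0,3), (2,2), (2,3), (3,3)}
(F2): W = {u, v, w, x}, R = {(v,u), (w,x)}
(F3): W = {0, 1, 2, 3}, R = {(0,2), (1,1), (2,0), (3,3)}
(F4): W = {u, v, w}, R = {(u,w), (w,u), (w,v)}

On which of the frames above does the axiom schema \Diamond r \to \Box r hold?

(F2), (F3)

Frame correspondent (Sahlqvist): \forall x \forall y \forall z (Rxy \wedge Rxz \to y = z) — i.e. partial functionality.
(F1): fails — 0 sees both 1 and 3.
(F2): ✓.
(F3): ✓.
(F4): fails — w sees both u and v.
Valid on: (F2), (F3).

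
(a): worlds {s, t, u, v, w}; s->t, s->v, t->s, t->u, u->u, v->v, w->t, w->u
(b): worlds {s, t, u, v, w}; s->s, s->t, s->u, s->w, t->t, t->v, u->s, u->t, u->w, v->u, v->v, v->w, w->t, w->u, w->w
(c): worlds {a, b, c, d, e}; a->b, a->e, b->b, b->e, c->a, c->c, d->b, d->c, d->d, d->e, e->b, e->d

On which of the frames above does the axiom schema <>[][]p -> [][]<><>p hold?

(b), (c)

The schema corresponds to a generalized confluence (Geach) condition: forall x forall y forall z ((xRy & x R^2 z) -> exists w (y R^2 w & z R^2 w)).
(a): fails — sRv, sR²u but no w* with vR²w* and uR²w*.
(b): ✓.
(c): ✓.
Valid on: (b), (c).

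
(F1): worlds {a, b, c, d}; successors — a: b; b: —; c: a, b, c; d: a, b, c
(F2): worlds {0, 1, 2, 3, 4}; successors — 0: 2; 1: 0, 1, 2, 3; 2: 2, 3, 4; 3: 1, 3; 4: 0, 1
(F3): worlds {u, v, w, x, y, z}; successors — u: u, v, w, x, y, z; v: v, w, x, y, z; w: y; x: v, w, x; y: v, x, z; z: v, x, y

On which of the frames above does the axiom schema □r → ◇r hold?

This is the axiom for seriality; its first-order frame correspondent is ∀x ∃y Rxy.
(F1): fails — world b has no successor.
(F2): holds.
(F3): holds.

(F2), (F3)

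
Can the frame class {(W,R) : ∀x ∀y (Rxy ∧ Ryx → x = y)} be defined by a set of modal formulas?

Modal frame validity is preserved under surjective bounded morphisms.
The 6-cycle (worlds s,t,u,v,w,x with s→t→u→v→w→x→s) is antisymmetric. Sending even-indexed worlds to s and odd-indexed worlds to t is a surjective bounded morphism onto the two-world frame with s↔t, which is not antisymmetric.
So no modal formula (or set of formulas) defines exactly the antisymmetric frames.

Not definable by any modal formula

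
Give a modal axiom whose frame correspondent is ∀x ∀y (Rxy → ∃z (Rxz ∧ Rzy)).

A defining formula is □□s → □s (the C4 axiom).
Suppose □□s→□s is valid. Take Rxy and set V(s)={w : xR²w}. Then □□s at x, so □s at x, so s at y, i.e. ∃z(Rxz∧Rzy).

□□s → □s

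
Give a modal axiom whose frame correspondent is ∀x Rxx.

□q → q

A defining formula is □q → q (the T axiom).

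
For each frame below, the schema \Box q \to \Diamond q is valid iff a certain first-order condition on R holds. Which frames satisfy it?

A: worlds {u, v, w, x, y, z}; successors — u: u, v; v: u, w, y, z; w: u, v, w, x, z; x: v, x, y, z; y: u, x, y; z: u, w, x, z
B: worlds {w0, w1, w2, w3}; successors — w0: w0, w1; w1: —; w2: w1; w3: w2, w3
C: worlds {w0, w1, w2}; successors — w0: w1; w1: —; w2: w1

A

Frame correspondent (Sahlqvist): \forall x \exists y Rxy — i.e. seriality.
A: condition met.
B: fails — world w1 has no successor.
C: fails — world w1 has no successor.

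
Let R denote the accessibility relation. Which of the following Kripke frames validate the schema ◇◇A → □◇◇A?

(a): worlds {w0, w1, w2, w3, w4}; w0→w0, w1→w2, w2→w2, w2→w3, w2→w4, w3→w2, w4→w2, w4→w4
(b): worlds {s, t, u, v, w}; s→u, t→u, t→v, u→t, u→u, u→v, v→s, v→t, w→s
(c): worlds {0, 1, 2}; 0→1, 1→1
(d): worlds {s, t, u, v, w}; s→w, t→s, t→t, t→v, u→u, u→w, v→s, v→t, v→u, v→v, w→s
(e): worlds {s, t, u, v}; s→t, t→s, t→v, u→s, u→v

The schema corresponds to a generalized confluence (Geach) condition: ∀x ∀y ∀z ((xR²y ∧ xRz) → ∃w (y = w ∧ zR²w)).
(a): condition met.
(b): fails — tR²s, tRv but no w* with s=w* and vR²w*.
(c): condition met.
(d): fails — sR²s, sRw but no w* with s=w* and wR²w*.
(e): fails — sR²s, sRt but no w with s=w and tR²w.
Valid on: (a), (c).

(a), (c)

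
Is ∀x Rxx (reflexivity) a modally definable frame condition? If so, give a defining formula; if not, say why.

Yes — defined by □p → p

This is a Sahlqvist condition; the T axiom □p → p defines it.
Suppose □p→p is valid. At any x set V(p)={w : Rxw}. Then □p holds at x, so p holds at x, i.e. Rxx.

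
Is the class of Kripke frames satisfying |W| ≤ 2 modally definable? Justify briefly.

No — not modally definable

Modal frame validity is preserved under disjoint unions.
Any modal formula valid on each of 3 disjoint one-world frames is valid on their disjoint union (validity is preserved under disjoint unions). Each one-world frame has |W|=1≤2, but the union has |W|=3.
So the class is not modally definable.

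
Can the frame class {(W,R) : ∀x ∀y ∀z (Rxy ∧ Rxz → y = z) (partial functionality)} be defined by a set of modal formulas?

Yes: it is partial functionality, defined by the CD schema ◇p → □p.
Suppose ◇p→□p is valid. Take Rxy, Rxz and set V(p)={y}. Then ◇p at x, so □p at x, so p at z, i.e. z=y.

Definable; ◇p → □p defines it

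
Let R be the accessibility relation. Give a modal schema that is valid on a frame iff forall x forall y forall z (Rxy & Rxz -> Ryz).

The condition is the Euclidean property. The 5 schema ◇p → □◇p defines it.
Suppose ◇p→□◇p is valid. Take Rxy, Rxz and set V(p)={y}. Then ◇p at x, so □◇p at x, so ◇p at z, so some w with Rzw has p; w=y, i.e. Rzy. By symmetry of the argument, Ryz.

◇p → □◇p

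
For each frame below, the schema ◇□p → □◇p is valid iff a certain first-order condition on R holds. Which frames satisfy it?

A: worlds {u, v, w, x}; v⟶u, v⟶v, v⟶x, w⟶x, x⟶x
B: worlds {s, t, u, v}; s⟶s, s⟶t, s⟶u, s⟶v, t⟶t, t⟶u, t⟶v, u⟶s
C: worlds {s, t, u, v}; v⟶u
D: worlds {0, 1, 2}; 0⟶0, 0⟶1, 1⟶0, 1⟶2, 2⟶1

D

Frame correspondent (Sahlqvist): ∀x ∀y ∀z (Rxy ∧ Rxz → ∃w (Ryw ∧ Rzw)) — i.e. convergence.
A: fails — Rvv and Rvu but v and u have no common successor.
B: fails — Rsv and Rsv but v and v have no common successor.
C: fails — Rvu and Rvu but u and u have no common successor.
D: ✓.
Valid on: D.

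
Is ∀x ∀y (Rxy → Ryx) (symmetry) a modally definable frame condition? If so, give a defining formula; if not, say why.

Yes: it is symmetry, defined by the B schema r → □◇r.

Definable; r → □◇r defines it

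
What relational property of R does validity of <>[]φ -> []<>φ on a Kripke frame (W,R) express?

Convergence

This schema is the .2 axiom.
It corresponds to convergence: forall x forall y forall z (Rxy & Rxz -> exists w (Ryw & Rzw)).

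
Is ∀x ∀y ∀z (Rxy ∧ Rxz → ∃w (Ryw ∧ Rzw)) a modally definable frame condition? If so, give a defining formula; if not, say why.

Yes, by ◇□q → □◇q

This is a Sahlqvist condition; the .2 axiom ◇□q → □◇q defines it.
Suppose ◇□q→□◇q is valid. Take Rxy, Rxz and set V(q)={w : Ryw}. Then □q at y so ◇□q at x, so □◇q at x, so ◇q at z, giving w with Rzw and Ryw.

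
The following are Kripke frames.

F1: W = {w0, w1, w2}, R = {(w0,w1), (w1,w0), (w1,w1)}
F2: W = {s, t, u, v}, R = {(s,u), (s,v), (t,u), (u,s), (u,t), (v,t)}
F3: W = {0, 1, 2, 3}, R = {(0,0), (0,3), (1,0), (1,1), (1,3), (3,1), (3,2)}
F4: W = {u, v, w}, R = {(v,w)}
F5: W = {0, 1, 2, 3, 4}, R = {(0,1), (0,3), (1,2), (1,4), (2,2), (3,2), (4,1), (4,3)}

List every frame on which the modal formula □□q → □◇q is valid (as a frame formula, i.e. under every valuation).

F1, F2, F5

This is the axiom for a generalized confluence (Geach) condition; its first-order frame correspondent is ∀x ∀z (xRz → ∃w (xR²w ∧ zRw)).
F1: condition met.
F2: condition met.
F3: fails — 3R2 but no w with 3R²w and 2Rw.
F4: fails — vRw but no t with vR²t and wRt.
F5: condition met.
Valid on: F1, F2, F5.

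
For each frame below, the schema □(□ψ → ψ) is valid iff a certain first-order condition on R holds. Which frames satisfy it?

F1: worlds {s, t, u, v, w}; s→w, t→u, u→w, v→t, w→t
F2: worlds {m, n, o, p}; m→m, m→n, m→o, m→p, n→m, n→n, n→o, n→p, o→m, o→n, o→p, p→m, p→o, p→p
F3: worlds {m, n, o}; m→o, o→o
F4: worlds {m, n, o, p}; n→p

Frame correspondent (Sahlqvist): ∀x ∀y (Rxy → Ryy) — i.e. shift-reflexivity.
F1: fails — Rwt but not Rtt.
F2: fails — Rno but not Roo.
F3: ✓.
F4: fails — Rnp but not Rpp.
Valid on: F3.

F3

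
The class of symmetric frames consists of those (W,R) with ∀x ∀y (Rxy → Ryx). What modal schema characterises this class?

p → □◇p

This is symmetry; the standard corresponding axiom is B: p → □◇p.
Suppose p→□◇p is valid. Take Rxy and set V(p)={x}. Then p at x, so □◇p at x, so ◇p at y, so some z with Ryz has p; z=x, i.e. Ryx.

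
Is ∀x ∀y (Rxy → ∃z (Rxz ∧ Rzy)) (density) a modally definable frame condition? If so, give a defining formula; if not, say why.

Yes — defined by □□q → □q

Yes: it is density, defined by the C4 schema □□q → □q.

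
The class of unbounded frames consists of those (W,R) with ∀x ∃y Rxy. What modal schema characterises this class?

The condition is seriality. The D schema □s → ◇s defines it.
Suppose □s→◇s is valid. At any x set V(s)=W. Then □s at x, so ◇s at x, so x has a successor.

□s → ◇s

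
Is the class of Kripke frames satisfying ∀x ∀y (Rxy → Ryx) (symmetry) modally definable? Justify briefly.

Yes: it is symmetry, defined by the B schema p → □◇p.
Suppose p→□◇p is valid. Take Rxy and set V(p)={x}. Then p at x, so □◇p at x, so ◇p at y, so some z with Ryz has p; z=x, i.e. Ryx.

Yes — defined by p → □◇p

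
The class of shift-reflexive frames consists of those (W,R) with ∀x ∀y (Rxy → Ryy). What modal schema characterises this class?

This is shift-reflexivity; the standard corresponding axiom is T□: □(□s → s).

□(□s → s)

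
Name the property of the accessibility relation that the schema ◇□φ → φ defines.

Equivalently (dual form): φ → □◇φ.
Suppose φ→□◇φ is valid. Take Rxy and set V(φ)={x}. Then φ at x, so □◇φ at x, so ◇φ at y, so some z with Ryz has φ; z=x, i.e. Ryx.
Conversely, any frame satisfying ∀x ∀y (Rxy → Ryx) validates the schema.
Frame condition: ∀x ∀y (Rxy → Ryx).

Symmetry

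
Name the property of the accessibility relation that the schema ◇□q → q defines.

Equivalently (dual form): q → □◇q.
Suppose q→□◇q is valid. Take Rxy and set V(q)={x}. Then q at x, so □◇q at x, so ◇q at y, so some z with Ryz has q; z=x, i.e. Ryx.

Symmetry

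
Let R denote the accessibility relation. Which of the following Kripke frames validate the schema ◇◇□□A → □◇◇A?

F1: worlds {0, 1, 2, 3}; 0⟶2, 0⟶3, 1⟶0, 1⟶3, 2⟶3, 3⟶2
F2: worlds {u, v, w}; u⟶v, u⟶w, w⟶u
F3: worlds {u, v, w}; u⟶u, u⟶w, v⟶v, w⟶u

F3

The schema corresponds to a generalized confluence (Geach) condition: ∀x ∀y ∀z ((xR²y ∧ xRz) → ∃w (yR²w ∧ zR²w)).
F1: fails — 0R²2, 0R3 but no w with 2R²w and 3R²w.
F2: fails — uR²u, uRv but no t with uR²t and vR²t.
F3: ✓.
Valid on: F3.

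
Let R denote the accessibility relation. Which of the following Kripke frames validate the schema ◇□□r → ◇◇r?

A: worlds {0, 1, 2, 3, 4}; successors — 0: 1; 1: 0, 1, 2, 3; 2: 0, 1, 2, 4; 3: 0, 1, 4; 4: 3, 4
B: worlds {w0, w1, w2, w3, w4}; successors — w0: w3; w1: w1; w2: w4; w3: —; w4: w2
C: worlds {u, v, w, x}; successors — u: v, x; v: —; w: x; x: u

A

Frame correspondent (Sahlqvist): ∀x ∀y (xRy → ∃w (yR²w ∧ xR²w)) — i.e. a generalized confluence (Geach) condition.
A: condition met.
B: fails — w0Rw3 but no w with w3R²w and w0R²w.
C: fails — uRv but no t with vR²t and uR²t.
Valid on: A.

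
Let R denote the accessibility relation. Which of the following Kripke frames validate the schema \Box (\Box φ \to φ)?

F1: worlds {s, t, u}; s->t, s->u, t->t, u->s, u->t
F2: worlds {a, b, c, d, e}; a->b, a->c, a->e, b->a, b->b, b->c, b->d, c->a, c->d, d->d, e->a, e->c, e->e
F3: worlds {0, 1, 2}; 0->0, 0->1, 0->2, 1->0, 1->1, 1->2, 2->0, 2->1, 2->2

The schema corresponds to shift-reflexivity: \forall x \forall y (Rxy \to Ryy).
F1: fails — Rus but not Rss.
F2: fails — Rbc but not Rcc.
F3: ✓.
Valid on: F3.

F3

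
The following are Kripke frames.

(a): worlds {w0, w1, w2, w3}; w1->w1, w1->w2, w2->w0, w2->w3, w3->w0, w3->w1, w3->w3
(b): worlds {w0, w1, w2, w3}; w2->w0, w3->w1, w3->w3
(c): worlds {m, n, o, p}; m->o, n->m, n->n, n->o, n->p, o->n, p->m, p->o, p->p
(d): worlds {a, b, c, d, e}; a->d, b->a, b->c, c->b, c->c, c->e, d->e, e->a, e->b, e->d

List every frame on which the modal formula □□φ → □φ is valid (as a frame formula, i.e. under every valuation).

(a)

The schema corresponds to density: ∀x ∀y (Rxy → ∃z (Rxz ∧ Rzy)).
(a): ✓.
(b): fails — Rw2w0 but no z with Rw2z and Rzw0.
(c): fails — Rmo but no z with Rmz and Rzo.
(d): fails — Reb but no z with Rez and Rzb.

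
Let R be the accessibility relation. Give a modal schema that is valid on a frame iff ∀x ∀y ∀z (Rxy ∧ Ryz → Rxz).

□p → □□p

A defining formula is □p → □□p (the 4 axiom).
Suppose □p→□□p is valid. Take Rxy, Ryz and set V(p)={w : Rxw}. Then □p at x, so □□p at x, so □p at y, so p at z, i.e. Rxz.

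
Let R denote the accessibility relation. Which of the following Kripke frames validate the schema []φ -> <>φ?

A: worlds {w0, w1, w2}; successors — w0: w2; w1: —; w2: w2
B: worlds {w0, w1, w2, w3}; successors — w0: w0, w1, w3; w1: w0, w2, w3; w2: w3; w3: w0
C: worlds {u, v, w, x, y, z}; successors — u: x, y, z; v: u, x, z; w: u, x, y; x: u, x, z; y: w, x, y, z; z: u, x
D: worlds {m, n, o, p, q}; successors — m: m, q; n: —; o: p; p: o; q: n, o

The schema corresponds to seriality: forall x exists y Rxy.
A: fails — world w1 has no successor.
B: ✓.
C: ✓.
D: fails — world n has no successor.

B, C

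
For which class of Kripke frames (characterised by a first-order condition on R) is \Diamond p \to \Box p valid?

This schema is the CD axiom.
Its frame correspondent is partial functionality — \forall x \forall y \forall z (Rxy \wedge Rxz \to y = z).

partial functionality: \forall x \forall y \forall z (Rxy \wedge Rxz \to y = z)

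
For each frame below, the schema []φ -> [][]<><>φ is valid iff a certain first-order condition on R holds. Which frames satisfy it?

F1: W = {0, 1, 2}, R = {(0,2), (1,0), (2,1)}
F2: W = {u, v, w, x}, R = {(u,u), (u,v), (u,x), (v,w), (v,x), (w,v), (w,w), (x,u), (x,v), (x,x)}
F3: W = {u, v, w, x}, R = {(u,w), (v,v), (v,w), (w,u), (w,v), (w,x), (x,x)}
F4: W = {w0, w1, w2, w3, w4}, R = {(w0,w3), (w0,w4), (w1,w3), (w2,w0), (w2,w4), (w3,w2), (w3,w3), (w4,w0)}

F1, F2

This is the axiom for a generalized confluence (Geach) condition; its first-order frame correspondent is forall x forall z (x R^2 z -> exists w (xRw & z R^2 w)).
F1: holds.
F2: holds.
F3: fails — uR²u but no t with uRt and uR²t.
F4: fails — w4R²w4 but no w with w4Rw and w4R²w.
Valid on: F1, F2.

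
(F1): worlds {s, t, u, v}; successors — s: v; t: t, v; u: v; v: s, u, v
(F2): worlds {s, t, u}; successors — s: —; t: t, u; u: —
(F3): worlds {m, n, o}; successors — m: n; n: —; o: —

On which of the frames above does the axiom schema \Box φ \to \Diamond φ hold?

(F1)

Frame correspondent (Sahlqvist): \forall x \exists y Rxy — i.e. seriality.
(F1): satisfies the condition.
(F2): fails — world s has no successor.
(F3): fails — world n has no successor.
Valid on: (F1).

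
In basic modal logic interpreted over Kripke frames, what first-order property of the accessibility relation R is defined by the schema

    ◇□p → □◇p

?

Suppose ◇□p→□◇p is valid. Take Rxy, Rxz and set V(p)={w : Ryw}. Then □p at y so ◇□p at x, so □◇p at x, so ◇p at z, giving w with Rzw and Ryw.

Convergence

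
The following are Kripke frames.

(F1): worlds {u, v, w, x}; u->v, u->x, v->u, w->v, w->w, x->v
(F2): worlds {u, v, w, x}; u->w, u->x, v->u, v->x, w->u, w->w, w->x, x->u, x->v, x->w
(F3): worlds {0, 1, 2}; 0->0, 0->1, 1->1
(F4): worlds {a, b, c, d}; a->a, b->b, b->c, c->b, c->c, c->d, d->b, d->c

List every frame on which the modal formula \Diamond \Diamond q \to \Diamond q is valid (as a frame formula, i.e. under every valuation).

This is the axiom for transitivity; its first-order frame correspondent is \forall x \forall y \forall z (Rxy \wedge Ryz \to Rxz).
(F1): fails — Ruv and Rvu but not Ruu.
(F2): fails — Rxw and Rwx but not Rxx.
(F3): ✓.
(F4): fails — Rbc and Rcd but not Rbd.
Valid on: (F3).

(F3)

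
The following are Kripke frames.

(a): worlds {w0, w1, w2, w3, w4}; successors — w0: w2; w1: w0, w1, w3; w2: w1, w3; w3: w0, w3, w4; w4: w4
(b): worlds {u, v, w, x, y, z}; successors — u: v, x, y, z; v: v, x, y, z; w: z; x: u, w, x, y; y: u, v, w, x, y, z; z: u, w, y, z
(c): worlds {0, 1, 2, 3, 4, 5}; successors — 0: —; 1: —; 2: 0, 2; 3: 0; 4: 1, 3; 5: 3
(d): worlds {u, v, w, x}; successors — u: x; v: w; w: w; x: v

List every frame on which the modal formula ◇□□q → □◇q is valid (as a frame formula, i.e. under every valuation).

(b)

This is the axiom for a generalized confluence (Geach) condition; its first-order frame correspondent is ∀x ∀y ∀z ((xRy ∧ xRz) → ∃w (yR²w ∧ zRw)).
(a): fails — w1Rw0, w1Rw0 but no w with w0R²w and w0Rw.
(b): satisfies the condition.
(c): fails — 2R0, 2R0 but no w with 0R²w and 0Rw.
(d): fails — uRx, uRx but no t with xR²t and xRt.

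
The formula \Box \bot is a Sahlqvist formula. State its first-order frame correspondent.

emptiness of R

This is the Ver axiom.
It corresponds to emptiness of R: \forall x \forall y \neg Rxy.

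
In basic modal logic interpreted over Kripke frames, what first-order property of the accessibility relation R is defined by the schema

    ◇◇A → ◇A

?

Replacing A by ¬A and contraposing gives the equivalent schema □A → □□A.
Suppose □A→□□A is valid. Take Rxy, Ryz and set V(A)={w : Rxw}. Then □A at x, so □□A at x, so □A at y, so A at z, i.e. Rxz.
Conversely, any frame satisfying ∀x ∀y ∀z (Rxy ∧ Ryz → Rxz) validates the schema.
So the correspondent is transitivity.

transitivity: ∀x ∀y ∀z (Rxy ∧ Ryz → Rxz)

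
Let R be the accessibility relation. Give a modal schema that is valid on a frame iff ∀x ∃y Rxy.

The condition is seriality. The D schema □r → ◇r defines it.

□r → ◇r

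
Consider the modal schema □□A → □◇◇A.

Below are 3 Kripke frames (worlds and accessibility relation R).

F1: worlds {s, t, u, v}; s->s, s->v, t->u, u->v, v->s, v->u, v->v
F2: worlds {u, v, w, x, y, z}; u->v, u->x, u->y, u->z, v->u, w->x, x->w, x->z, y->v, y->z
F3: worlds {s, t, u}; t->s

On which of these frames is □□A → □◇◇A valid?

The schema corresponds to a generalized confluence (Geach) condition: ∀x ∀z (xRz → ∃w (xR²w ∧ zR²w)).
F1: holds.
F2: fails — uRx but no t with uR²t and xR²t.
F3: fails — tRs but no w with tR²w and sR²w.

F1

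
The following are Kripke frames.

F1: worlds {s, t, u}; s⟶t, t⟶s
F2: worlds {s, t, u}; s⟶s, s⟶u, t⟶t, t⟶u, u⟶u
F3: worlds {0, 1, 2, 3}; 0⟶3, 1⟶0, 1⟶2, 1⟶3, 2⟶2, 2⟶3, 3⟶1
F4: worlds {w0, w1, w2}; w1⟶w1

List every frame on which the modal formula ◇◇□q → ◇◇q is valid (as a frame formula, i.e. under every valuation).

This is the axiom for a generalized confluence (Geach) condition; its first-order frame correspondent is ∀x ∀y (xR²y → ∃w (yRw ∧ xR²w)).
F1: fails — sR²s but no w with sRw and sR²w.
F2: satisfies the condition.
F3: fails — 0R²1 but no w with 1Rw and 0R²w.
F4: satisfies the condition.
Valid on: F2, F4.

F2, F4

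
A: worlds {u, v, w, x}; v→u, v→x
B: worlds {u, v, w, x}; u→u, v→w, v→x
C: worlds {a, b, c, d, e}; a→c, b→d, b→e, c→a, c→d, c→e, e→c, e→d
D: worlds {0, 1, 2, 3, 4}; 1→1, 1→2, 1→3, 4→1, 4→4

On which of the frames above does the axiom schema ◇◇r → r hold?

This is the axiom for a generalized confluence (Geach) condition; its first-order frame correspondent is ∀x ∀y (xR²y → ∃w (y = w ∧ x = w)).
A: condition met.
B: condition met.
C: fails — aR²d but d ≠ a.
D: fails — 1R²2 but 2 ≠ 1.
Valid on: A, B.

A, B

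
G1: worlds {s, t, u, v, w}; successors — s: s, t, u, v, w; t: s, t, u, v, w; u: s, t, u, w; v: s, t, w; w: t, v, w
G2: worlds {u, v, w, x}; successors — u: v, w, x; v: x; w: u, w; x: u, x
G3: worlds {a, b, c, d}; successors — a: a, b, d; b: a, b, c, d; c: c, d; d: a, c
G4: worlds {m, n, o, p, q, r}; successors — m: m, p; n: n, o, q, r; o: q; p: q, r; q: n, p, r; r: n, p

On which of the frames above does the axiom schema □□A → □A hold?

G1, G3

The schema corresponds to density: ∀x ∀y (Rxy → ∃z (Rxz ∧ Rzy)).
G1: condition met.
G2: fails — Ruv but no z with Ruz and Rzv.
G3: condition met.
G4: fails — Rrp but no z with Rrz and Rzp.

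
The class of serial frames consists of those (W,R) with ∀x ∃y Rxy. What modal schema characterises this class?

The condition is seriality. The D schema □s → ◇s defines it.
Suppose □s→◇s is valid. At any x set V(s)=W. Then □s at x, so ◇s at x, so x has a successor.

□s → ◇s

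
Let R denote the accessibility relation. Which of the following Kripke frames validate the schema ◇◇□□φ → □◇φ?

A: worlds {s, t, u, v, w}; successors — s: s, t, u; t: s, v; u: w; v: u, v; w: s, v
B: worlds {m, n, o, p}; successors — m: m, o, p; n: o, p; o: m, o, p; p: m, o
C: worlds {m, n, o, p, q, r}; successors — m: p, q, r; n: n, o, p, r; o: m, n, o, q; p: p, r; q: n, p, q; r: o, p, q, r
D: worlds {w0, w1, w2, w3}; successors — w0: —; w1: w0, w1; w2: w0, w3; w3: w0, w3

B, C

This is the axiom for a generalized confluence (Geach) condition; its first-order frame correspondent is ∀x ∀y ∀z ((xR²y ∧ xRz) → ∃w (yR²w ∧ zRw)).
A: fails — sR²t, sRu but no w* with tR²w* and uRw*.
B: condition met.
C: condition met.
D: fails — w1R²w0, w1Rw0 but no w with w0R²w and w0Rw.
Valid on: B, C.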